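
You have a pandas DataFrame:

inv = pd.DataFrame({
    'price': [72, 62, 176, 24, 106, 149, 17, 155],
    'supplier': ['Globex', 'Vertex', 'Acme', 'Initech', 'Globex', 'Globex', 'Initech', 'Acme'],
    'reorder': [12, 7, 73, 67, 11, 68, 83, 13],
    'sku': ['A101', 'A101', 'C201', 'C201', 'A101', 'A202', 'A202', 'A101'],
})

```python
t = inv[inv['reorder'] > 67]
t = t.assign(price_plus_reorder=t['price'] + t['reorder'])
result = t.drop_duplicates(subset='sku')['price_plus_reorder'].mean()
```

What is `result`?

filter rows where reorder > 67:
   price supplier  reorder   sku
2    176     Acme       73  C201
5    149   Globex       68  A202
6     17  Initech       83  A202
add column price_plus_reorder = t['price'] + t['reorder']:
   price supplier  reorder   sku  price_plus_reorder
2    176     Acme       73  C201                 249
5    149   Globex       68  A202                 217
6     17  Initech       83  A202                 100
drop duplicate sku (keep=first):
   price supplier  reorder   sku  price_plus_reorder
2    176     Acme       73  C201                 249
5    149   Globex       68  A202                 217
Finally, mean of column 'price_plus_reorder' = 233.0.

233.0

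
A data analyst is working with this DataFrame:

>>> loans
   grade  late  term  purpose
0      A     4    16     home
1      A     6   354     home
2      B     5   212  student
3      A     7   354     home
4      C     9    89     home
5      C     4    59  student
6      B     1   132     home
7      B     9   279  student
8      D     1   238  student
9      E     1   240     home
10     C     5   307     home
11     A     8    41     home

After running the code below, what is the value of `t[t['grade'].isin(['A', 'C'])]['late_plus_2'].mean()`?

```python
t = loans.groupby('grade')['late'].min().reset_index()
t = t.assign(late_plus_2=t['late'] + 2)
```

6.0

group by grade, min of late:
grade
A    4
B    1
C    4
D    1
E    1
Name: late, dtype: int64
reset_index():
  grade  late
0     A     4
1     B     1
2     C     4
3     D     1
4     E     1
add column late_plus_2 = t['late'] + 2:
  grade  late  late_plus_2
0     A     4            6
1     B     1            3
2     C     4            6
3     D     1            3
4     E     1            3
filter rows where grade in ['A', 'C']:
  grade  late  late_plus_2
0     A     4            6
2     C     4            6
mean of column 'late_plus_2' → 6.0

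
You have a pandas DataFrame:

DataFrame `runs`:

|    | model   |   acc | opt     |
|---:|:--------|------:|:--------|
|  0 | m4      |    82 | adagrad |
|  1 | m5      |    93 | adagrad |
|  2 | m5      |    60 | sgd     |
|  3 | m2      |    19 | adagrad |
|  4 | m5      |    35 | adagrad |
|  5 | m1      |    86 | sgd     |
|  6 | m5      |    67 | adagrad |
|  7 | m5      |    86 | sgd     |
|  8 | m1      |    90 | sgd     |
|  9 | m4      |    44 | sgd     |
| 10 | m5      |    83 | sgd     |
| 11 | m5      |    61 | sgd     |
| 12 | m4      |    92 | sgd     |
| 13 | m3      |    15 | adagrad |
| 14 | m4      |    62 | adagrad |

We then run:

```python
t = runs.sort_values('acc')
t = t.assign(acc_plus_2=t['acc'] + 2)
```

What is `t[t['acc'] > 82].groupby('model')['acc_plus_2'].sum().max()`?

268

sort by acc:
   model  acc      opt
13    m3   15  adagrad
3     m2   19  adagrad
4     m5   35  adagrad
9     m4   44      sgd
2     m5   60      sgd
11    m5   61      sgd
14    m4   62  adagrad
6     m5   67  adagrad
0     m4   82  adagrad
10    m5   83      sgd
5     m1   86      sgd
7     m5   86      sgd
8     m1   90      sgd
12    m4   92      sgd
1     m5   93  adagrad
add column acc_plus_2 = t['acc'] + 2:
   model  acc      opt  acc_plus_2
13    m3   15  adagrad          17
3     m2   19  adagrad          21
4     m5   35  adagrad          37
9     m4   44      sgd          46
2     m5   60      sgd          62
11    m5   61      sgd          63
14    m4   62  adagrad          64
6     m5   67  adagrad          69
0     m4   82  adagrad          84
10    m5   83      sgd          85
5     m1   86      sgd          88
7     m5   86      sgd          88
8     m1   90      sgd          92
12    m4   92      sgd          94
1     m5   93  adagrad          95
filter rows where acc > 82:
   model  acc      opt  acc_plus_2
10    m5   83      sgd          85
5     m1   86      sgd          88
7     m5   86      sgd          88
8     m1   90      sgd          92
12    m4   92      sgd          94
1     m5   93  adagrad          95
group by model, sum of acc_plus_2:
model
m1    180
m4     94
m5    268
Name: acc_plus_2, dtype: int64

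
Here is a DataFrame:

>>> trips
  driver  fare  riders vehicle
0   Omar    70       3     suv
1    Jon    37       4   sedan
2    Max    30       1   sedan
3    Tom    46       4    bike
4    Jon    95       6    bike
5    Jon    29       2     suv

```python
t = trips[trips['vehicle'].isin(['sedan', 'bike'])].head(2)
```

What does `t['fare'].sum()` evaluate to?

67

filter rows where vehicle in ['sedan', 'bike']:
  driver  fare  riders vehicle
1    Jon    37       4   sedan
2    Max    30       1   sedan
3    Tom    46       4    bike
4    Jon    95       6    bike
take first 2 rows:
  driver  fare  riders vehicle
1    Jon    37       4   sedan
2    Max    30       1   sedan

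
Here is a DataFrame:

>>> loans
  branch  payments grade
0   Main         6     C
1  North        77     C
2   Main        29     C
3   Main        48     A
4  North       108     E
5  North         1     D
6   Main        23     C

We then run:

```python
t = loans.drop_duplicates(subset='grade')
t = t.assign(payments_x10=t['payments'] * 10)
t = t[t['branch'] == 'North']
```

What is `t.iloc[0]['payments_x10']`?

1080

drop duplicate grade (keep=first):
  branch  payments grade
0   Main         6     C
3   Main        48     A
4  North       108     E
5  North         1     D
add column payments_x10 = t['payments'] * 10:
  branch  payments grade  payments_x10
0   Main         6     C            60
3   Main        48     A           480
4  North       108     E          1080
5  North         1     D            10
filter rows where branch == 'North':
  branch  payments grade  payments_x10
4  North       108     E          1080
5  North         1     D            10
The value at position 0, column 'payments_x10' is 1080.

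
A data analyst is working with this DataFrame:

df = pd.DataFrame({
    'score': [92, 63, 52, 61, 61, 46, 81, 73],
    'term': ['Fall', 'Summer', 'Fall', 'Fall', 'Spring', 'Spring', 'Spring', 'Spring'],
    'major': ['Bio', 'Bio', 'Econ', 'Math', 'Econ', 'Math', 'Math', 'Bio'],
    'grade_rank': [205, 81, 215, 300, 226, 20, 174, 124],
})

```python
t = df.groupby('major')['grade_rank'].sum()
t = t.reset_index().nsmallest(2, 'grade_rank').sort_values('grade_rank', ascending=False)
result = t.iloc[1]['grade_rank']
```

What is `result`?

group by major, sum of grade_rank:
major
Bio     410
Econ    441
Math    494
Name: grade_rank, dtype: int64
reset_index():
  major  grade_rank
0   Bio         410
1  Econ         441
2  Math         494
take 2 rows with smallest grade_rank:
  major  grade_rank
0   Bio         410
1  Econ         441
sort by grade_rank descending:
  major  grade_rank
1  Econ         441
0   Bio         410
value at position 1, column 'grade_rank' → 410

410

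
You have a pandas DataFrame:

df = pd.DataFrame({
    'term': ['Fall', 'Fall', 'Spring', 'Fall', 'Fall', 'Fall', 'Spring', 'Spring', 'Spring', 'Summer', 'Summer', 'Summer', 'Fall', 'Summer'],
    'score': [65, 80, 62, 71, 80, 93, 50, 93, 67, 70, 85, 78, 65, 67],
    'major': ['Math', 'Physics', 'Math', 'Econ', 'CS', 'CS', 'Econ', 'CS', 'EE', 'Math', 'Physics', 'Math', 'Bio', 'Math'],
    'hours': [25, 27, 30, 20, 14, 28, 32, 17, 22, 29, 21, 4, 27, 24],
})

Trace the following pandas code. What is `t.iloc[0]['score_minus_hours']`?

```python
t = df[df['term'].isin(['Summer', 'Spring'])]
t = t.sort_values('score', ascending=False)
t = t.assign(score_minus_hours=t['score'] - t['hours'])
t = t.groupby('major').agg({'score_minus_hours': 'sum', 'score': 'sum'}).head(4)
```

filter rows where term in ['Summer', 'Spring']:
      term  score    major  hours
2   Spring     62     Math     30
6   Spring     50     Econ     32
7   Spring     93       CS     17
8   Spring     67       EE     22
9   Summer     70     Math     29
10  Summer     85  Physics     21
11  Summer     78     Math      4
13  Summer     67     Math     24
sort by score descending:
      term  score    major  hours
7   Spring     93       CS     17
10  Summer     85  Physics     21
11  Summer     78     Math      4
9   Summer     70     Math     29
8   Spring     67       EE     22
13  Summer     67     Math     24
2   Spring     62     Math     30
6   Spring     50     Econ     32
add column score_minus_hours = t['score'] - t['hours']:
      term  score    major  hours  score_minus_hours
7   Spring     93       CS     17                 76
10  Summer     85  Physics     21                 64
11  Summer     78     Math      4                 74
9   Summer     70     Math     29                 41
8   Spring     67       EE     22                 45
13  Summer     67     Math     24                 43
2   Spring     62     Math     30                 32
6   Spring     50     Econ     32                 18
group by major: sum(score_minus_hours), sum(score):
         score_minus_hours  score
major                            
CS                      76     93
EE                      45     67
Econ                    18     50
Math                   190    277
Physics                 64     85
take first 4 rows:
       score_minus_hours  score
major                          
CS                    76     93
EE                    45     67
Econ                  18     50
Math                 190    277
value at position 0, column 'score_minus_hours' → 76

76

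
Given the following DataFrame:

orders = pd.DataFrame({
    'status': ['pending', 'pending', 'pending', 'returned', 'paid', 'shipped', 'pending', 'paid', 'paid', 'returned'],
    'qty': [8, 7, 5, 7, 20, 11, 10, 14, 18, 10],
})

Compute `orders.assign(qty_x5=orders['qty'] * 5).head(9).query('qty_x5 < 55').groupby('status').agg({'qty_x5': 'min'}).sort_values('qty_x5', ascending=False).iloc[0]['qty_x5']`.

add column qty_x5 = orders['qty'] * 5:
     status  qty  qty_x5
0   pending    8      40
1   pending    7      35
2   pending    5      25
3  returned    7      35
4      paid   20     100
5   shipped   11      55
6   pending   10      50
7      paid   14      70
8      paid   18      90
9  returned   10      50
take first 9 rows:
     status  qty  qty_x5
0   pending    8      40
1   pending    7      35
2   pending    5      25
3  returned    7      35
4      paid   20     100
5   shipped   11      55
6   pending   10      50
7      paid   14      70
8      paid   18      90
filter rows where qty_x5 < 55:
     status  qty  qty_x5
0   pending    8      40
1   pending    7      35
2   pending    5      25
3  returned    7      35
6   pending   10      50
group by status, min of qty_x5:
          qty_x5
status          
pending       25
returned      35
sort by qty_x5 descending:
          qty_x5
status          
returned      35
pending       25
So iloc[0]['qty_x5'] = 35.

35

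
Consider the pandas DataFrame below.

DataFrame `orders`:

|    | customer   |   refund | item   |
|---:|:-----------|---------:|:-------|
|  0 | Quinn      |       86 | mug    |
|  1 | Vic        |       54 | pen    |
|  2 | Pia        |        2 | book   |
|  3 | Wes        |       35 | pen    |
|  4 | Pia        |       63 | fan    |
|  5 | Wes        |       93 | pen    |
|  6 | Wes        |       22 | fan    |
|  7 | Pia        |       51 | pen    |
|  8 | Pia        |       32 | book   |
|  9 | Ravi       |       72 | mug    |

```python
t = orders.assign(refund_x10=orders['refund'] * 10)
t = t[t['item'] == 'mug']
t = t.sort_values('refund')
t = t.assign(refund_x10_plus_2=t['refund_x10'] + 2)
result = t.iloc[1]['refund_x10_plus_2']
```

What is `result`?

862

add column refund_x10 = orders['refund'] * 10:
  customer  refund  item  refund_x10
0    Quinn      86   mug         860
1      Vic      54   pen         540
2      Pia       2  book          20
3      Wes      35   pen         350
4      Pia      63   fan         630
5      Wes      93   pen         930
6      Wes      22   fan         220
7      Pia      51   pen         510
8      Pia      32  book         320
9     Ravi      72   mug         720
filter rows where item == 'mug':
  customer  refund item  refund_x10
0    Quinn      86  mug         860
9     Ravi      72  mug         720
sort by refund:
  customer  refund item  refund_x10
9     Ravi      72  mug         720
0    Quinn      86  mug         860
add column refund_x10_plus_2 = t['refund_x10'] + 2:
  customer  refund item  refund_x10  refund_x10_plus_2
9     Ravi      72  mug         720                722
0    Quinn      86  mug         860                862
The value at position 1, column 'refund_x10_plus_2' is 862.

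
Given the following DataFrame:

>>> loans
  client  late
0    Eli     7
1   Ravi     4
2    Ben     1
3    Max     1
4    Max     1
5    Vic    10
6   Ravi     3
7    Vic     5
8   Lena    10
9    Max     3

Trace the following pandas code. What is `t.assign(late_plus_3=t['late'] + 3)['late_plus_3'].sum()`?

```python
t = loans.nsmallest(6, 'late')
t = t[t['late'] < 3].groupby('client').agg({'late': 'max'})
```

8

take 6 rows with smallest late:
  client  late
2    Ben     1
3    Max     1
4    Max     1
6   Ravi     3
9    Max     3
1   Ravi     4
filter rows where late < 3:
  client  late
2    Ben     1
3    Max     1
4    Max     1
group by client, max of late:
        late
client      
Ben        1
Max        1
add column late_plus_3 = t['late'] + 3:
        late  late_plus_3
client                   
Ben        1            4
Max        1            4
sum of column 'late_plus_3' → 8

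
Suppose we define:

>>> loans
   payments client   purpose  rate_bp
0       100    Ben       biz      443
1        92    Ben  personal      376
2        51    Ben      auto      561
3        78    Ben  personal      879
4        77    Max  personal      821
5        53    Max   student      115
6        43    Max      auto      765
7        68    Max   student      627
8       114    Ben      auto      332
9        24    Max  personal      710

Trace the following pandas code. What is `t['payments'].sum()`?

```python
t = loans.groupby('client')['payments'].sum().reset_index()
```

700

group by client, sum of payments:
client
Ben    435
Max    265
Name: payments, dtype: int64
reset_index():
  client  payments
0    Ben       435
1    Max       265
So sum() = 700.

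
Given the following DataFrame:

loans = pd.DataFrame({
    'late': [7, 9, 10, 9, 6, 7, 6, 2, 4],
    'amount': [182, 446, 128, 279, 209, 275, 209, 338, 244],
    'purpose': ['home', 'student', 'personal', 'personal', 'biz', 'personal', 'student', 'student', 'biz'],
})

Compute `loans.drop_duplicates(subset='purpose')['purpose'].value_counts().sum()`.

4

drop duplicate purpose (keep=first):
   late  amount   purpose
0     7     182      home
1     9     446   student
2    10     128  personal
4     6     209       biz
value_counts of purpose:
purpose
home        1
student     1
personal    1
biz         1
Name: count, dtype: int64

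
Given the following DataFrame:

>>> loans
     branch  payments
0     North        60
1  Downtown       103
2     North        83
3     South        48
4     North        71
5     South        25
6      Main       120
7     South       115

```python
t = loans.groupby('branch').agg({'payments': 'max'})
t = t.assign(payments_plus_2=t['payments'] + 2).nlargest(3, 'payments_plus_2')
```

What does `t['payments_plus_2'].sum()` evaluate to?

group by branch, max of payments:
          payments
branch            
Downtown       103
Main           120
North           83
South          115
add column payments_plus_2 = t['payments'] + 2:
          payments  payments_plus_2
branch                             
Downtown       103              105
Main           120              122
North           83               85
South          115              117
take 3 rows with largest payments_plus_2:
          payments  payments_plus_2
branch                             
Main           120              122
South          115              117
Downtown       103              105
So sum() = 344.

344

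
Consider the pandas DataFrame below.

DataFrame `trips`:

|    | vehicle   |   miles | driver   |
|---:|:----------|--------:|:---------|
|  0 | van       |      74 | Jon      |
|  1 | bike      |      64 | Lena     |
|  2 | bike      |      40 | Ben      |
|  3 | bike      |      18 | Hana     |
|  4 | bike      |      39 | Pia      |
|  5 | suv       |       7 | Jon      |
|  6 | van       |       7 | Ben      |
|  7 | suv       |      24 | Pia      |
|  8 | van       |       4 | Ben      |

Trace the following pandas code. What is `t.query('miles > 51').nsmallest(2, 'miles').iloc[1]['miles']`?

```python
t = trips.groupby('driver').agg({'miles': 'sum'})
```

64

group by driver, sum of miles:
        miles
driver       
Ben        51
Hana       18
Jon        81
Lena       64
Pia        63
filter rows where miles > 51:
        miles
driver       
Jon        81
Lena       64
Pia        63
take 2 rows with smallest miles:
        miles
driver       
Pia        63
Lena       64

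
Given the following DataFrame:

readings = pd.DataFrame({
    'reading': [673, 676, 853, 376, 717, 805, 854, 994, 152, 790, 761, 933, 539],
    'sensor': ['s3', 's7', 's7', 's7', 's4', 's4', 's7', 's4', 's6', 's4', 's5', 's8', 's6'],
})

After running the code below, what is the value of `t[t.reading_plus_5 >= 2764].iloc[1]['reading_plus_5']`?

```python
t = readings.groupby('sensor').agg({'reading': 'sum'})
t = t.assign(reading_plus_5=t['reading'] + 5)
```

2764

group by sensor, sum of reading:
        reading
sensor         
s3          673
s4         3306
s5          761
s6          691
s7         2759
s8          933
add column reading_plus_5 = t['reading'] + 5:
        reading  reading_plus_5
sensor                         
s3          673             678
s4         3306            3311
s5          761             766
s6          691             696
s7         2759            2764
s8          933             938
filter rows where reading_plus_5 >= 2764:
        reading  reading_plus_5
sensor                         
s4         3306            3311
s7         2759            2764
The value at position 1, column 'reading_plus_5' is 2764.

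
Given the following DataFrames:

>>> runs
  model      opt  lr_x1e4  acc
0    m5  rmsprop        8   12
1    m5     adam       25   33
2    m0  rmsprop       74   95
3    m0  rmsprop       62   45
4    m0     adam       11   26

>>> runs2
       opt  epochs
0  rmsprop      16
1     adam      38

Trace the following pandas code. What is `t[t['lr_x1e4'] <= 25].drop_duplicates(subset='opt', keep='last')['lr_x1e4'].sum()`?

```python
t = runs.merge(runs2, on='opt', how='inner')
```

19

merge on 'opt' (how='inner') → 5 rows:
  model      opt  lr_x1e4  acc  epochs
0    m5  rmsprop        8   12      16
1    m5     adam       25   33      38
2    m0  rmsprop       74   95      16
3    m0  rmsprop       62   45      16
4    m0     adam       11   26      38
filter rows where lr_x1e4 <= 25:
  model      opt  lr_x1e4  acc  epochs
0    m5  rmsprop        8   12      16
1    m5     adam       25   33      38
4    m0     adam       11   26      38
drop duplicate opt (keep=last):
  model      opt  lr_x1e4  acc  epochs
0    m5  rmsprop        8   12      16
4    m0     adam       11   26      38
Taking the sum of column 'lr_x1e4' gives 19.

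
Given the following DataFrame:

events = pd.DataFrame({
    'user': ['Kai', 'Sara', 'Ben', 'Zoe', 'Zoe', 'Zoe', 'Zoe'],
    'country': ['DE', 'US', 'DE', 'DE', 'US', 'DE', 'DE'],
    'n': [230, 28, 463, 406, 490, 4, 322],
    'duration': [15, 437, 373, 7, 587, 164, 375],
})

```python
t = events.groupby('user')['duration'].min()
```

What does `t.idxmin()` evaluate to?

Zoe

group by user, min of duration:
user
Ben     373
Kai      15
Sara    437
Zoe       7
Name: duration, dtype: int64
Reading off the label with the smallest value, we get Zoe.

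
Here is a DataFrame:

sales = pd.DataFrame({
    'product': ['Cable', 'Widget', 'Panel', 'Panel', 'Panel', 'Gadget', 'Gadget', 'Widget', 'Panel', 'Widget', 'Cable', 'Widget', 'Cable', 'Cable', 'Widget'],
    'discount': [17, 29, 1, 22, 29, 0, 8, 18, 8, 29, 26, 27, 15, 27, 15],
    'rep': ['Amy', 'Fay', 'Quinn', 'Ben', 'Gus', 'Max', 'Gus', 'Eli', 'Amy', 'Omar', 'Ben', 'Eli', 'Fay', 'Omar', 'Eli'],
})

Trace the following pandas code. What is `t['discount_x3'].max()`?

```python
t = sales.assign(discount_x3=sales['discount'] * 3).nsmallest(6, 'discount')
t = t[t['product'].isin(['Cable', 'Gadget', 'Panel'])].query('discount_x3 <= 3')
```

3

add column discount_x3 = sales['discount'] * 3:
   product  discount    rep  discount_x3
0    Cable        17    Amy           51
1   Widget        29    Fay           87
2    Panel         1  Quinn            3
3    Panel        22    Ben           66
4    Panel        29    Gus           87
5   Gadget         0    Max            0
6   Gadget         8    Gus           24
7   Widget        18    Eli           54
8    Panel         8    Amy           24
9   Widget        29   Omar           87
10   Cable        26    Ben           78
11  Widget        27    Eli           81
12   Cable        15    Fay           45
13   Cable        27   Omar           81
14  Widget        15    Eli           45
take 6 rows with smallest discount:
   product  discount    rep  discount_x3
5   Gadget         0    Max            0
2    Panel         1  Quinn            3
6   Gadget         8    Gus           24
8    Panel         8    Amy           24
12   Cable        15    Fay           45
14  Widget        15    Eli           45
filter rows where product in ['Cable', 'Gadget', 'Panel']:
   product  discount    rep  discount_x3
5   Gadget         0    Max            0
2    Panel         1  Quinn            3
6   Gadget         8    Gus           24
8    Panel         8    Amy           24
12   Cable        15    Fay           45
filter rows where discount_x3 <= 3:
  product  discount    rep  discount_x3
5  Gadget         0    Max            0
2   Panel         1  Quinn            3
Hence 3.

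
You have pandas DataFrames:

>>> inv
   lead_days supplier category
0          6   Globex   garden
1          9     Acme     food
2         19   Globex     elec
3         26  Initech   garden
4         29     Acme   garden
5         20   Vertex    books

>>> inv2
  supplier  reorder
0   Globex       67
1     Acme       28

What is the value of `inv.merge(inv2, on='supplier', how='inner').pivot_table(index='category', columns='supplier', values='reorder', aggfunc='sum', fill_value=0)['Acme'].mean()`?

merge on 'supplier' (how='inner') → 4 rows:
   lead_days supplier category  reorder
0          6   Globex   garden       67
1          9     Acme     food       28
2         19   Globex     elec       67
3         29     Acme   garden       28
pivot: rows=category, cols=supplier, sum(reorder):
supplier  Acme  Globex
category              
elec         0      67
food        28       0
garden      28      67

18.6666666667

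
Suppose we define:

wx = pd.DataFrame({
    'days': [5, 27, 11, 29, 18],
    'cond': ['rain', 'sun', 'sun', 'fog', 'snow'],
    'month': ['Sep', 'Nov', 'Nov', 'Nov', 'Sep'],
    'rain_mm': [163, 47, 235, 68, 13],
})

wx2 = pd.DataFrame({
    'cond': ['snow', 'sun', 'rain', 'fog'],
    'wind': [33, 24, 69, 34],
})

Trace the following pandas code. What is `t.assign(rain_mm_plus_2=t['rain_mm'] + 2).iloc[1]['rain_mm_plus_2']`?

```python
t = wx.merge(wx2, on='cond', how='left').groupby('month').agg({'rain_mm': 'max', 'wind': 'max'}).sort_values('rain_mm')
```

237

merge on 'cond' (how='left') → 5 rows:
   days  cond month  rain_mm  wind
0     5  rain   Sep      163    69
1    27   sun   Nov       47    24
2    11   sun   Nov      235    24
3    29   fog   Nov       68    34
4    18  snow   Sep       13    33
group by month: max(rain_mm), max(wind):
       rain_mm  wind
month               
Nov        235    34
Sep        163    69
sort by rain_mm:
       rain_mm  wind
month               
Sep        163    69
Nov        235    34
add column rain_mm_plus_2 = t['rain_mm'] + 2:
       rain_mm  wind  rain_mm_plus_2
month                               
Sep        163    69             165
Nov        235    34             237
Reading off the value at position 1, column 'rain_mm_plus_2', we get 237.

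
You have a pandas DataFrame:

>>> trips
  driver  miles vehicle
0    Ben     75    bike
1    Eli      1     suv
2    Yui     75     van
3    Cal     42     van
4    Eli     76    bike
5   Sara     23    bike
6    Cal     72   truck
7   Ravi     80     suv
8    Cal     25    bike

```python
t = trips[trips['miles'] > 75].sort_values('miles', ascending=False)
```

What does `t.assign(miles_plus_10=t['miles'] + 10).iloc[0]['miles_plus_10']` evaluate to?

90

filter rows where miles > 75:
  driver  miles vehicle
4    Eli     76    bike
7   Ravi     80     suv
sort by miles descending:
  driver  miles vehicle
7   Ravi     80     suv
4    Eli     76    bike
add column miles_plus_10 = t['miles'] + 10:
  driver  miles vehicle  miles_plus_10
7   Ravi     80     suv             90
4    Eli     76    bike             86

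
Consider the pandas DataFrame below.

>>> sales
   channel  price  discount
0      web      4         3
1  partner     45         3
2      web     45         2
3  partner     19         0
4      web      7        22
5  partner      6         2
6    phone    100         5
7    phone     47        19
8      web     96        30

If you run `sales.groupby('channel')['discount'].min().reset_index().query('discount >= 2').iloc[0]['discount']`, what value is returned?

5

group by channel, min of discount:
channel
partner    0
phone      5
web        2
Name: discount, dtype: int64
reset_index():
   channel  discount
0  partner         0
1    phone         5
2      web         2
filter rows where discount >= 2:
  channel  discount
1   phone         5
2     web         2
Reading off the value at position 0, column 'discount', we get 5.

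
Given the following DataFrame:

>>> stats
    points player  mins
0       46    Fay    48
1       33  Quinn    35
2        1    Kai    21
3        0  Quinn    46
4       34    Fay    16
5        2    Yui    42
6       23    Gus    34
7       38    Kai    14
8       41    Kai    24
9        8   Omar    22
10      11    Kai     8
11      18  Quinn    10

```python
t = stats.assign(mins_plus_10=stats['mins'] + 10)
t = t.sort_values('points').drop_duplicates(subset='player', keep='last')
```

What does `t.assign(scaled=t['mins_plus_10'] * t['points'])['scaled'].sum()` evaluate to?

6919

add column mins_plus_10 = stats['mins'] + 10:
    points player  mins  mins_plus_10
0       46    Fay    48            58
1       33  Quinn    35            45
2        1    Kai    21            31
3        0  Quinn    46            56
4       34    Fay    16            26
5        2    Yui    42            52
6       23    Gus    34            44
7       38    Kai    14            24
8       41    Kai    24            34
9        8   Omar    22            32
10      11    Kai     8            18
11      18  Quinn    10            20
sort by points:
    points player  mins  mins_plus_10
3        0  Quinn    46            56
2        1    Kai    21            31
5        2    Yui    42            52
9        8   Omar    22            32
10      11    Kai     8            18
11      18  Quinn    10            20
6       23    Gus    34            44
1       33  Quinn    35            45
4       34    Fay    16            26
7       38    Kai    14            24
8       41    Kai    24            34
0       46    Fay    48            58
drop duplicate player (keep=last):
   points player  mins  mins_plus_10
5       2    Yui    42            52
9       8   Omar    22            32
6      23    Gus    34            44
1      33  Quinn    35            45
8      41    Kai    24            34
0      46    Fay    48            58
add column scaled = t['mins_plus_10'] * t['points']:
   points player  mins  mins_plus_10  scaled
5       2    Yui    42            52     104
9       8   Omar    22            32     256
6      23    Gus    34            44    1012
1      33  Quinn    35            45    1485
8      41    Kai    24            34    1394
0      46    Fay    48            58    2668
Reading off the sum of column 'scaled', we get 6919.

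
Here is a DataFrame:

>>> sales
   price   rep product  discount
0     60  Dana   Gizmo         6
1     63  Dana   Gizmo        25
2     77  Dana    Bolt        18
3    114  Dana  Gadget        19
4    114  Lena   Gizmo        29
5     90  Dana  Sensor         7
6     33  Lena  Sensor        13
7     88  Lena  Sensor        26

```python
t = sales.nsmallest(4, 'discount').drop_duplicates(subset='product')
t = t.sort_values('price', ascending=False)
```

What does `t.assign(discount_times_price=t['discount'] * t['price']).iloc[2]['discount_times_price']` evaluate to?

take 4 rows with smallest discount:
   price   rep product  discount
0     60  Dana   Gizmo         6
5     90  Dana  Sensor         7
6     33  Lena  Sensor        13
2     77  Dana    Bolt        18
drop duplicate product (keep=first):
   price   rep product  discount
0     60  Dana   Gizmo         6
5     90  Dana  Sensor         7
2     77  Dana    Bolt        18
sort by price descending:
   price   rep product  discount
5     90  Dana  Sensor         7
2     77  Dana    Bolt        18
0     60  Dana   Gizmo         6
add column discount_times_price = t['discount'] * t['price']:
   price   rep product  discount  discount_times_price
5     90  Dana  Sensor         7                   630
2     77  Dana    Bolt        18                  1386
0     60  Dana   Gizmo         6                   360

360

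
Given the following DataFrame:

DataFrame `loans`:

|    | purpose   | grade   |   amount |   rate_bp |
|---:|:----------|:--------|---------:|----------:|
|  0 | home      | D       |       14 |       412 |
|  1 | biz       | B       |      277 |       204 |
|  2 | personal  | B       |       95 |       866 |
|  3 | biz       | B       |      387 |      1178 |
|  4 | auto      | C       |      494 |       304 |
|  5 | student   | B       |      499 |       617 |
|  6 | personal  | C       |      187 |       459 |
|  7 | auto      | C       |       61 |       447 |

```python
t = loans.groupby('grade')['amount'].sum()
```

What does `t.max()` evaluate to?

group by grade, sum of amount:
grade
B    1258
C     742
D      14
Name: amount, dtype: int64
Reading off the max of the resulting series, we get 1258.

1258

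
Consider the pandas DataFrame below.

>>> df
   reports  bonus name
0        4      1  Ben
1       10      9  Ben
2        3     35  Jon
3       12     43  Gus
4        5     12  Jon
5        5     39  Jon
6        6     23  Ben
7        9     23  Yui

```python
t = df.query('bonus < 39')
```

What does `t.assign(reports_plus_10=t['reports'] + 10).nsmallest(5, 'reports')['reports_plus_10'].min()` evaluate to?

filter rows where bonus < 39:
   reports  bonus name
0        4      1  Ben
1       10      9  Ben
2        3     35  Jon
4        5     12  Jon
6        6     23  Ben
7        9     23  Yui
add column reports_plus_10 = t['reports'] + 10:
   reports  bonus name  reports_plus_10
0        4      1  Ben               14
1       10      9  Ben               20
2        3     35  Jon               13
4        5     12  Jon               15
6        6     23  Ben               16
7        9     23  Yui               19
take 5 rows with smallest reports:
   reports  bonus name  reports_plus_10
2        3     35  Jon               13
0        4      1  Ben               14
4        5     12  Jon               15
6        6     23  Ben               16
7        9     23  Yui               19

13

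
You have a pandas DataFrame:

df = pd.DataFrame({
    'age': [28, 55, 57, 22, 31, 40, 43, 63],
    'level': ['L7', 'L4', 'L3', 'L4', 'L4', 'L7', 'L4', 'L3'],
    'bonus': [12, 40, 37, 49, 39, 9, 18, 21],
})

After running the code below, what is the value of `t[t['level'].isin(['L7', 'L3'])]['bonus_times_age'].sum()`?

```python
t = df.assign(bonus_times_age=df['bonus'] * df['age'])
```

4128

add column bonus_times_age = df['bonus'] * df['age']:
   age level  bonus  bonus_times_age
0   28    L7     12              336
1   55    L4     40             2200
2   57    L3     37             2109
3   22    L4     49             1078
4   31    L4     39             1209
5   40    L7      9              360
6   43    L4     18              774
7   63    L3     21             1323
filter rows where level in ['L7', 'L3']:
   age level  bonus  bonus_times_age
0   28    L7     12              336
2   57    L3     37             2109
5   40    L7      9              360
7   63    L3     21             1323
Hence 4128.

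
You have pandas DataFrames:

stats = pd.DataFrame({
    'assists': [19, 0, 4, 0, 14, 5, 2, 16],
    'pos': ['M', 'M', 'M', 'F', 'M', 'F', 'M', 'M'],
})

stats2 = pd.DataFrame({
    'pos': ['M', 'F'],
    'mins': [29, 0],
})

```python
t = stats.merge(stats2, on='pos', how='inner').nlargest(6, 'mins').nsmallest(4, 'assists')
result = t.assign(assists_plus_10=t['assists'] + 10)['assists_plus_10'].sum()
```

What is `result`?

merge on 'pos' (how='inner') → 8 rows:
   assists pos  mins
0       19   M    29
1        0   M    29
2        4   M    29
3        0   F     0
4       14   M    29
5        5   F     0
6        2   M    29
7       16   M    29
take 6 rows with largest mins:
   assists pos  mins
0       19   M    29
1        0   M    29
2        4   M    29
4       14   M    29
6        2   M    29
7       16   M    29
take 4 rows with smallest assists:
   assists pos  mins
1        0   M    29
6        2   M    29
2        4   M    29
4       14   M    29
add column assists_plus_10 = t['assists'] + 10:
   assists pos  mins  assists_plus_10
1        0   M    29               10
6        2   M    29               12
2        4   M    29               14
4       14   M    29               24
So sum() = 60.

60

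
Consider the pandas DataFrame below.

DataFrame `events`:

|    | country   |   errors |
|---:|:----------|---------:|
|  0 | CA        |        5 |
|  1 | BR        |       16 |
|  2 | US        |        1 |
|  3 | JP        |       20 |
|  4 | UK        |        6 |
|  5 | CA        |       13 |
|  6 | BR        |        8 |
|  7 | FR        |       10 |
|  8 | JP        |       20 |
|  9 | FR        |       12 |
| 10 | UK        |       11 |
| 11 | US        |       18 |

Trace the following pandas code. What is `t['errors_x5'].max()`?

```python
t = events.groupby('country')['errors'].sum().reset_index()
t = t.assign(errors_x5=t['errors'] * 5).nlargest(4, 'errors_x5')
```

200

group by country, sum of errors:
country
BR    24
CA    18
FR    22
JP    40
UK    17
US    19
Name: errors, dtype: int64
reset_index():
  country  errors
0      BR      24
1      CA      18
2      FR      22
3      JP      40
4      UK      17
5      US      19
add column errors_x5 = t['errors'] * 5:
  country  errors  errors_x5
0      BR      24        120
1      CA      18         90
2      FR      22        110
3      JP      40        200
4      UK      17         85
5      US      19         95
take 4 rows with largest errors_x5:
  country  errors  errors_x5
3      JP      40        200
0      BR      24        120
2      FR      22        110
5      US      19         95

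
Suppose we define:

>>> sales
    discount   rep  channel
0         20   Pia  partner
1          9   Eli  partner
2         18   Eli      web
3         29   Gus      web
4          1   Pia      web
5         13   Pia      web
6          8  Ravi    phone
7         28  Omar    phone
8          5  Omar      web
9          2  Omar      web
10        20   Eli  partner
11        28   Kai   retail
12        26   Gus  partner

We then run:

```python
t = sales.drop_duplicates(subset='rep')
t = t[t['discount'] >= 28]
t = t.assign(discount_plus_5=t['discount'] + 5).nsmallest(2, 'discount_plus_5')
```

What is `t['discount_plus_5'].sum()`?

drop duplicate rep (keep=first):
    discount   rep  channel
0         20   Pia  partner
1          9   Eli  partner
3         29   Gus      web
6          8  Ravi    phone
7         28  Omar    phone
11        28   Kai   retail
filter rows where discount >= 28:
    discount   rep channel
3         29   Gus     web
7         28  Omar   phone
11        28   Kai  retail
add column discount_plus_5 = t['discount'] + 5:
    discount   rep channel  discount_plus_5
3         29   Gus     web               34
7         28  Omar   phone               33
11        28   Kai  retail               33
take 2 rows with smallest discount_plus_5:
    discount   rep channel  discount_plus_5
7         28  Omar   phone               33
11        28   Kai  retail               33
Finally, sum of column 'discount_plus_5' = 66.

66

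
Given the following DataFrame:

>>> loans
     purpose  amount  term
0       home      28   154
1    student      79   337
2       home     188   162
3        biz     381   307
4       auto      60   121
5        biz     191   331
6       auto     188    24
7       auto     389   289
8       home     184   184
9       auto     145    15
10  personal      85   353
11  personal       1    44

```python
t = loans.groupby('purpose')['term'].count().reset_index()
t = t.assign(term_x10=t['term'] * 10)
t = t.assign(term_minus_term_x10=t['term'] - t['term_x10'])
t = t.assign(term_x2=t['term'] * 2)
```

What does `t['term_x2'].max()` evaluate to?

group by purpose, count of term:
purpose
auto        4
biz         2
home        3
personal    2
student     1
Name: term, dtype: int64
reset_index():
    purpose  term
0      auto     4
1       biz     2
2      home     3
3  personal     2
4   student     1
add column term_x10 = t['term'] * 10:
    purpose  term  term_x10
0      auto     4        40
1       biz     2        20
2      home     3        30
3  personal     2        20
4   student     1        10
add column term_minus_term_x10 = t['term'] - t['term_x10']:
    purpose  term  term_x10  term_minus_term_x10
0      auto     4        40                  -36
1       biz     2        20                  -18
2      home     3        30                  -27
3  personal     2        20                  -18
4   student     1        10                   -9
add column term_x2 = t['term'] * 2:
    purpose  term  term_x10  term_minus_term_x10  term_x2
0      auto     4        40                  -36        8
1       biz     2        20                  -18        4
2      home     3        30                  -27        6
3  personal     2        20                  -18        4
4   student     1        10                   -9        2
Then the max of column 'term_x2': 8

8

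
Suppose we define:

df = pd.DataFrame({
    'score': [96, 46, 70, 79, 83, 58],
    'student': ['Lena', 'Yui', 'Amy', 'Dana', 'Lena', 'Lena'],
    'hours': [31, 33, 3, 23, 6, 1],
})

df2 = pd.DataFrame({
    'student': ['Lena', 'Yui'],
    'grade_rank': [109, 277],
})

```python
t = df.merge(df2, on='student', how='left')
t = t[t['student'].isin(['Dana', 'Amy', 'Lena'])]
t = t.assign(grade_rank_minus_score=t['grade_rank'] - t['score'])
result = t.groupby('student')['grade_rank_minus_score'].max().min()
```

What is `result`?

merge on 'student' (how='left') → 6 rows:
   score student  hours  grade_rank
0     96    Lena     31       109.0
1     46     Yui     33       277.0
2     70     Amy      3         NaN
3     79    Dana     23         NaN
4     83    Lena      6       109.0
5     58    Lena      1       109.0
filter rows where student in ['Dana', 'Amy', 'Lena']:
   score student  hours  grade_rank
0     96    Lena     31       109.0
2     70     Amy      3         NaN
3     79    Dana     23         NaN
4     83    Lena      6       109.0
5     58    Lena      1       109.0
add column grade_rank_minus_score = t['grade_rank'] - t['score']:
   score student  hours  grade_rank  grade_rank_minus_score
0     96    Lena     31       109.0                    13.0
2     70     Amy      3         NaN                     NaN
3     79    Dana     23         NaN                     NaN
4     83    Lena      6       109.0                    26.0
5     58    Lena      1       109.0                    51.0
group by student, max of grade_rank_minus_score:
student
Amy      NaN
Dana     NaN
Lena    51.0
Name: grade_rank_minus_score, dtype: float64

51.0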